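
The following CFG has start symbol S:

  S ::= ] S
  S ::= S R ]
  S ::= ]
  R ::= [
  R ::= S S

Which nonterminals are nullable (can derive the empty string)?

{ } (none)

No nonterminal has an empty production or an RHS whose symbols are all nullable.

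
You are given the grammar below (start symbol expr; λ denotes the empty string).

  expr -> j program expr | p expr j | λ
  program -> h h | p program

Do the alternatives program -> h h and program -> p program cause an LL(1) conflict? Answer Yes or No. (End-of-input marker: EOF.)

FIRST(h h) = { h } and FIRST(p program) = { p }.
The FIRST sets are disjoint and neither alternative is nullable — no conflict.

No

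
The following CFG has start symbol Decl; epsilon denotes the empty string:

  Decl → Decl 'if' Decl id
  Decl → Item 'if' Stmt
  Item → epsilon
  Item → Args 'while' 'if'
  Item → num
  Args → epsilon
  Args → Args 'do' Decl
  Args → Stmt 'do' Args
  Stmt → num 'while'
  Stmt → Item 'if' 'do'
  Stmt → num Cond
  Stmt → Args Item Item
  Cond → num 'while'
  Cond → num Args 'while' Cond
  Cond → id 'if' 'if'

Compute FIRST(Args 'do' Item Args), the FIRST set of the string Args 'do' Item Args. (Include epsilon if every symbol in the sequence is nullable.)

Add FIRST(Args)\{epsilon} = { 'do', 'if', 'while', num }; Args is nullable, continue.
'do' is a terminal; add {'do'} and stop.

{ 'do', 'if', 'while', num }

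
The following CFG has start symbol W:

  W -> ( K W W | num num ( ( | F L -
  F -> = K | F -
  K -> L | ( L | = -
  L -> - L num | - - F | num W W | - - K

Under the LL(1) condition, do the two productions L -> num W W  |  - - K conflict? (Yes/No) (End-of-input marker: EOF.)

No

FIRST(num W W) = { num } and FIRST(- - K) = { - }.
The FIRST sets are disjoint and neither alternative is nullable — no conflict.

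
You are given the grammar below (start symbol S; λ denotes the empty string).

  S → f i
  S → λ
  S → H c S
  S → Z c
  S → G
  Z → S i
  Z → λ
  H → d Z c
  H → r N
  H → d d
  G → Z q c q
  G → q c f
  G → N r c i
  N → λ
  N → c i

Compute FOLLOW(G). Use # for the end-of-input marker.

{ #, i }

In S → G: G is at the end, add FOLLOW(S) = { #, i }.
Union: FOLLOW(G) = { #, i }.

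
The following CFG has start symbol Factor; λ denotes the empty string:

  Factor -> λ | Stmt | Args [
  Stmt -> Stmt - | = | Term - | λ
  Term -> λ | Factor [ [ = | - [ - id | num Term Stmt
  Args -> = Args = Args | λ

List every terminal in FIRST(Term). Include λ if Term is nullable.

{ -, =, [, num, λ }

Term -> λ contributes λ.
From Term -> Factor [ [ =: Factor nullable, take FIRST(Factor) ∪ {[} = { -, =, [, num }.
Term -> - [ - id contributes {-}.
Term -> num Term Stmt contributes {num}.
Union: FIRST(Term) = { -, =, [, num, λ }.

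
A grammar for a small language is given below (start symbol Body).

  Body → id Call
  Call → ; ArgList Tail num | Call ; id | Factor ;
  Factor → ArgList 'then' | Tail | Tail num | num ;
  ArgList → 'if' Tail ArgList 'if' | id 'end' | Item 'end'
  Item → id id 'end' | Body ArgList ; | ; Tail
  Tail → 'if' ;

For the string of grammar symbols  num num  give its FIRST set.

num is a terminal; add {num} and stop.

{ num }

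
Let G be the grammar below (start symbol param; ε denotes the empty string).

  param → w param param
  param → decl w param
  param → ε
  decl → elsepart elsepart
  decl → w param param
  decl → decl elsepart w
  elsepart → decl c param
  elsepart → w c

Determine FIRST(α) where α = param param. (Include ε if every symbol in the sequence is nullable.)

Add FIRST(param)\{ε} = { w }; param is nullable, continue.
Add FIRST(param)\{ε} = { w }; param is nullable, continue.
Every symbol is nullable, so include ε.

{ w, ε }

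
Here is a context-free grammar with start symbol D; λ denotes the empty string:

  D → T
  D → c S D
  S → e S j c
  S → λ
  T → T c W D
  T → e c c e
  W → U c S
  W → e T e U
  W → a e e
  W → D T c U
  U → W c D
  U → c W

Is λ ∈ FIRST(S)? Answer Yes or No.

S has an λ-production, so S ⇒ λ.

Yes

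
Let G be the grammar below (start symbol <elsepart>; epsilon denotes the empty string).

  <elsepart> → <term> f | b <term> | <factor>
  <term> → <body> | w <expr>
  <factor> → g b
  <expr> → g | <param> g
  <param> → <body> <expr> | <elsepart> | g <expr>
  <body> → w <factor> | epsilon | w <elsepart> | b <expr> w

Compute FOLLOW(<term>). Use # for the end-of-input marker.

{ #, b, f, g, w }

In <elsepart> → <term> f: add FIRST(f) = { f }.
In <elsepart> → b <term>: <term> is at the end, add FOLLOW(<elsepart>) = { #, b, f, g, w }.
Union: FOLLOW(<term>) = { #, b, f, g, w }.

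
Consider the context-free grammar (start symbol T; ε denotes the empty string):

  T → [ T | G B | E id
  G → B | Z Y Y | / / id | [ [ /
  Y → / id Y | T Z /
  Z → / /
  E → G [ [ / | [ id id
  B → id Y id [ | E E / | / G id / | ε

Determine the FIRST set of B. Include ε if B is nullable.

{ /, [, id, ε }

B → id Y id [ contributes {id}.
From B → E E /: add FIRST(E) = { /, [, id }.
B → / G id / contributes {/}.
B → ε contributes ε.
Union: FIRST(B) = { /, [, id, ε }.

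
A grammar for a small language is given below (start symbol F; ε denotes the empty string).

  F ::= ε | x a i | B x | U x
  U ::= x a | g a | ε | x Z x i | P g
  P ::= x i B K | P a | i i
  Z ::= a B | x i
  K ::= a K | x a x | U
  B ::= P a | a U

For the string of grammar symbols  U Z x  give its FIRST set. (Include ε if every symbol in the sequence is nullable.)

{ a, g, i, x }

Add FIRST(U)\{ε} = { g, i, x }; U is nullable, continue.
Add FIRST(Z) = { a, x }; Z is not nullable, stop.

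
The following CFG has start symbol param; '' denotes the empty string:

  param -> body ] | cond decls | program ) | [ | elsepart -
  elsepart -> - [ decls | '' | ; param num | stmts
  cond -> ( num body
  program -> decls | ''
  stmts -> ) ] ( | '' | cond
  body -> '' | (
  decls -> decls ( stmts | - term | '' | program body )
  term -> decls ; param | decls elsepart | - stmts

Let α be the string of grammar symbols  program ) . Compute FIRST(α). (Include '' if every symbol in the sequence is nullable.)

{ (, ), - }

Add FIRST(program)\{''} = { (, ), - }; program is nullable, continue.
) is a terminal; add {)} and stop.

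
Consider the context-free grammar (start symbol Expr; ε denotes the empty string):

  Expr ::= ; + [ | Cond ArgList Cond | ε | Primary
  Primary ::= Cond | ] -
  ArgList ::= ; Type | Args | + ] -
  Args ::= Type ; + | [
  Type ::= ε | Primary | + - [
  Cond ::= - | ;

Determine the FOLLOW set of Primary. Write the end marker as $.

In Expr ::= Primary: Primary is at the end, add FOLLOW(Expr) = { $ }.
In Type ::= Primary: Primary is at the end, add FOLLOW(Type) = { -, ; }.
Union: FOLLOW(Primary) = { $, -, ; }.

{ $, -, ; }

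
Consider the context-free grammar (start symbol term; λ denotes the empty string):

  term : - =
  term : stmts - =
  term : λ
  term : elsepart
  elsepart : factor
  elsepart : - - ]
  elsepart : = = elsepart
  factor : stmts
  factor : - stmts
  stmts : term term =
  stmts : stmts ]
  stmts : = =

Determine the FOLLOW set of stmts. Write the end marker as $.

{ $, -, =, ] }

In term : stmts - =: add FIRST(- =) = { - }.
In factor : stmts: stmts is at the end, add FOLLOW(factor) = { $, -, = }.
In factor : - stmts: stmts is at the end, add FOLLOW(factor) = { $, -, = }.
In stmts : stmts ]: add FIRST(]) = { ] }.
Union: FOLLOW(stmts) = { $, -, =, ] }.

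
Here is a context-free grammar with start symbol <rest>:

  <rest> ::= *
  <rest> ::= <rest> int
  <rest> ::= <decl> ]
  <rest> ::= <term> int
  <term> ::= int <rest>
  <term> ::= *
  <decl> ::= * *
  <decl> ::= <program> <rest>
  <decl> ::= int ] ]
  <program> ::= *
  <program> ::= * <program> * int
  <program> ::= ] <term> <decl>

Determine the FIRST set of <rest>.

{ *, ], int }

<rest> ::= * contributes {*}.
From <rest> ::= <rest> int: add FIRST(<rest>) = { *, ], int }.
From <rest> ::= <decl> ]: add FIRST(<decl>) = { *, ], int }.
From <rest> ::= <term> int: add FIRST(<term>) = { *, int }.
Union: FIRST(<rest>) = { *, ], int }.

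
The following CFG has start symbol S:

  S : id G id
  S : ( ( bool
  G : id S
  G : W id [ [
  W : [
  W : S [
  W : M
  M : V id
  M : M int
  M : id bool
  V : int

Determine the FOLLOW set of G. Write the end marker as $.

{ id }

In S : id G id: add FIRST(id) = { id }.
Union: FOLLOW(G) = { id }.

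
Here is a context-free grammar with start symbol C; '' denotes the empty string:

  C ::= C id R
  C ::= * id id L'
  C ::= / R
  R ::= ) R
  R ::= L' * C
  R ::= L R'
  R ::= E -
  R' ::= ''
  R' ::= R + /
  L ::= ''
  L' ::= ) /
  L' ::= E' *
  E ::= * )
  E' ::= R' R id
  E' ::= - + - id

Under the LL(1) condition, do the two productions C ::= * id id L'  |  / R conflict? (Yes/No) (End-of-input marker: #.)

FIRST(* id id L') = { * } and FIRST(/ R) = { / }.
The FIRST sets are disjoint and neither alternative is nullable — no conflict.

No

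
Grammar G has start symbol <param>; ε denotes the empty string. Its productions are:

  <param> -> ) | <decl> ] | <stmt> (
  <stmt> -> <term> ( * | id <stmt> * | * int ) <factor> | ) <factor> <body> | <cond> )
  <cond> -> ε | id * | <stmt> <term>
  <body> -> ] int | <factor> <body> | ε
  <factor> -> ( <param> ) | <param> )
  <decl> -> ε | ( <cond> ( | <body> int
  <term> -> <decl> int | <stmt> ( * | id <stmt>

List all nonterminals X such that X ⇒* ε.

{ <body>, <cond>, <decl> }

Directly nullable (have an ε-production): <cond>, <body>, <decl>.
No other nonterminal has a production whose RHS symbols are all nullable.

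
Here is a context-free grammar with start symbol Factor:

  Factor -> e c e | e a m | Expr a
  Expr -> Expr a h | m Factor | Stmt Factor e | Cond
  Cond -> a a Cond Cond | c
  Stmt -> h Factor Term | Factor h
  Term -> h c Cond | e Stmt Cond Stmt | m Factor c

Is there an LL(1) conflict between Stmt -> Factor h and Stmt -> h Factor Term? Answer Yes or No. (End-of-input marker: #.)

Yes

FIRST(Factor h) = { a, c, e, h, m } and FIRST(h Factor Term) = { h }.
Both contain h, so the two alternatives are not disjoint — LL(1) conflict.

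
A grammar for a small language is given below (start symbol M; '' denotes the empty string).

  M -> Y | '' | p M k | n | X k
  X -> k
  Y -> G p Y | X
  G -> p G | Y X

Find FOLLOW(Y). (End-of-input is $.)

{ $, k }

In M -> Y: Y is at the end, add FOLLOW(M) = { $, k }.
In Y -> G p Y: Y is at the end, add FOLLOW(Y) = { $, k }.
In G -> Y X: add FIRST(X) = { k }.
Union: FOLLOW(Y) = { $, k }.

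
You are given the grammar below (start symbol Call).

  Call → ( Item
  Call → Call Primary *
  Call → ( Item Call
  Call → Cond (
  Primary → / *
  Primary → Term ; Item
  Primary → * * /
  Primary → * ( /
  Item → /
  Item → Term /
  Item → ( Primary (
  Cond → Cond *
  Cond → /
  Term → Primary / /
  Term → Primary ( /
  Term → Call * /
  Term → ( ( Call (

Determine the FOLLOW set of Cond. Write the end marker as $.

{ (, * }

In Call → Cond (: add FIRST(() = { ( }.
In Cond → Cond *: add FIRST(*) = { * }.
Union: FOLLOW(Cond) = { (, * }.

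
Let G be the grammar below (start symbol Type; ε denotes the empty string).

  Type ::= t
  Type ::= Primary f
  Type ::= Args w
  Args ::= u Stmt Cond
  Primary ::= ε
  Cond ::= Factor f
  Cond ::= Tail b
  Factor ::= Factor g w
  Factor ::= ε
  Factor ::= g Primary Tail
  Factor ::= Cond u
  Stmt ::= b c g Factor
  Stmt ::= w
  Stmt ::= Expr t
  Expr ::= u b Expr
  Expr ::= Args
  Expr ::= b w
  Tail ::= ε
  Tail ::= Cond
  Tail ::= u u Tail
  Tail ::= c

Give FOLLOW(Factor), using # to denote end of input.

{ b, c, f, g, u }

In Cond ::= Factor f: add FIRST(f) = { f }.
In Factor ::= Factor g w: add FIRST(g w) = { g }.
In Stmt ::= b c g Factor: Factor is at the end, add FOLLOW(Stmt) = { b, c, f, g, u }.
Union: FOLLOW(Factor) = { b, c, f, g, u }.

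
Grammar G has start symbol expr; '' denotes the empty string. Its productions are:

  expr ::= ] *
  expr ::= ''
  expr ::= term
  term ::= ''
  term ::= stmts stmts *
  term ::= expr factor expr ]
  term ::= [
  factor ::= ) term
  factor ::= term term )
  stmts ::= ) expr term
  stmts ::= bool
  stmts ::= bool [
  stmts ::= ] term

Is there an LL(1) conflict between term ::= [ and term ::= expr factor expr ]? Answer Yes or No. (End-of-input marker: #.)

Yes

FIRST([) = { [ } and FIRST(expr factor expr ]) = { ), [, ], bool }.
Both contain [, so the two alternatives are not disjoint — LL(1) conflict.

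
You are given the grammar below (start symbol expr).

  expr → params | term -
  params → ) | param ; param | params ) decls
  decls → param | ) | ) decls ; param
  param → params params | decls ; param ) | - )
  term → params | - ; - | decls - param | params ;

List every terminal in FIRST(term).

{ ), - }

From term → params: add FIRST(params) = { ), - }.
term → - ; - contributes {-}.
From term → decls - param: add FIRST(decls) = { ), - }.
From term → params ;: add FIRST(params) = { ), - }.
Union: FIRST(term) = { ), - }.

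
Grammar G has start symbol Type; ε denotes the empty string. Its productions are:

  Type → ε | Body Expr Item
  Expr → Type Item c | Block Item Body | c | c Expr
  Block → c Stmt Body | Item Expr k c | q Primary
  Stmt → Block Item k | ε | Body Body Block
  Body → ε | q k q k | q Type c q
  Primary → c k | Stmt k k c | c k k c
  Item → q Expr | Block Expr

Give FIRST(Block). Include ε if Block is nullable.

Block → c Stmt Body contributes {c}.
From Block → Item Expr k c: add FIRST(Item) = { c, q }.
Block → q Primary contributes {q}.
Union: FIRST(Block) = { c, q }.

{ c, q }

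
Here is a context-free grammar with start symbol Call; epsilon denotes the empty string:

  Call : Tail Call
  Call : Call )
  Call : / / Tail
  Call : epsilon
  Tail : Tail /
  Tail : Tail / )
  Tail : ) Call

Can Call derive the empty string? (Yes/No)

Call has an epsilon-production, so Call ⇒ epsilon.

Yes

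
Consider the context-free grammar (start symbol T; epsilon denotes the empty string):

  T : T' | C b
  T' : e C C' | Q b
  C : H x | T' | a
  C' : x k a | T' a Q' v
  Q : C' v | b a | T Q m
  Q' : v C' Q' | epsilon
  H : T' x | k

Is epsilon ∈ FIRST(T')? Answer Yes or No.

No

Nullable nonterminals: Q'.
No production of T' has an RHS whose symbols are all nullable, so T' is not nullable.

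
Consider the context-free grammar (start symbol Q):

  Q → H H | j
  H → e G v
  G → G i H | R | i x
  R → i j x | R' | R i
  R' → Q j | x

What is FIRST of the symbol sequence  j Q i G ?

j is a terminal; add {j} and stop.

{ j }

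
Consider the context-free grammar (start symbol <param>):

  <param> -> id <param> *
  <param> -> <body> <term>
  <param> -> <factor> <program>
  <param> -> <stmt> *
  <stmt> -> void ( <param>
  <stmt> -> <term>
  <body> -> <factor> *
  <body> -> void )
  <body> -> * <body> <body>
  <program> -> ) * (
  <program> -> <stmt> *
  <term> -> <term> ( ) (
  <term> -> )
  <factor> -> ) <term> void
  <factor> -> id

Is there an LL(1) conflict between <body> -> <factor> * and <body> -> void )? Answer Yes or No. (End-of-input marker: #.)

FIRST(<factor> *) = { ), id } and FIRST(void )) = { void }.
The FIRST sets are disjoint and neither alternative is nullable — no conflict.

No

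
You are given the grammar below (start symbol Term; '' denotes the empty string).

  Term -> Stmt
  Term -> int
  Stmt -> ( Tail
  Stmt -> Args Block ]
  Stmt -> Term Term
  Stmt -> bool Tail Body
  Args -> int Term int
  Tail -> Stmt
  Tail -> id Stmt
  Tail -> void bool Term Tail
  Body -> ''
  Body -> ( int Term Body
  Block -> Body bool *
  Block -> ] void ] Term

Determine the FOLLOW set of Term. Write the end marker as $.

Term is the start symbol, so $ ∈ FOLLOW(Term).
In Stmt -> Term Term: add FIRST(Term) = { (, bool, int }.
In Stmt -> Term Term: Term is at the end, add FOLLOW(Stmt) = { $, (, ], bool, id, int, void }.
In Args -> int Term int: add FIRST(int) = { int }.
In Tail -> void bool Term Tail: add FIRST(Tail) = { (, bool, id, int, void }.
In Body -> ( int Term Body: add FIRST(Body)\{''} = { ( }.
  Since Body is nullable, also add FOLLOW(Body) = { $, (, ], bool, id, int, void }.
In Block -> ] void ] Term: Term is at the end, add FOLLOW(Block) = { ] }.
Union: FOLLOW(Term) = { $, (, ], bool, id, int, void }.

{ $, (, ], bool, id, int, void }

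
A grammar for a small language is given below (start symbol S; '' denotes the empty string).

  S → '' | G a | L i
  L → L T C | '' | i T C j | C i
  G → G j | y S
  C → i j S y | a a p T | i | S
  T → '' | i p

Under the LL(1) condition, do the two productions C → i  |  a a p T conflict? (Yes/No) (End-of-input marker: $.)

FIRST(i) = { i } and FIRST(a a p T) = { a }.
The FIRST sets are disjoint and neither alternative is nullable — no conflict.

No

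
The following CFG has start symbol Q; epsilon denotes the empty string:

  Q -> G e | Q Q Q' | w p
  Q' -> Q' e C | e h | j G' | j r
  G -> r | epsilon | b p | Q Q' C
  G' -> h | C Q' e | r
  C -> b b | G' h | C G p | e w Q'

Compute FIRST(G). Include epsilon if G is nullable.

{ b, e, r, w, epsilon }

G -> r contributes {r}.
G -> epsilon contributes epsilon.
G -> b p contributes {b}.
From G -> Q Q' C: add FIRST(Q) = { b, e, r, w }.
Union: FIRST(G) = { b, e, r, w, epsilon }.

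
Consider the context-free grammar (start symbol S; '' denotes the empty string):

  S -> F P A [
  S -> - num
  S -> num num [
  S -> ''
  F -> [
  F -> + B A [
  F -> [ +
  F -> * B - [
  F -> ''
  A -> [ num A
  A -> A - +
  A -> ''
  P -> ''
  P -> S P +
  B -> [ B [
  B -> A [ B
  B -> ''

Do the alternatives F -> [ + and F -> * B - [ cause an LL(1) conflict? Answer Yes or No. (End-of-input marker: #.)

FIRST([ +) = { [ } and FIRST(* B - [) = { * }.
The FIRST sets are disjoint and neither alternative is nullable — no conflict.

No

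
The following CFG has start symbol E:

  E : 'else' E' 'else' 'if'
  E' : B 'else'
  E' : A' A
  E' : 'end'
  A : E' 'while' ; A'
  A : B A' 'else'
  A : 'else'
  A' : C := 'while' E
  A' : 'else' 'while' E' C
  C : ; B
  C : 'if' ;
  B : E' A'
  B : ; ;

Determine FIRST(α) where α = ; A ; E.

{ ; }

; is a terminal; add {;} and stop.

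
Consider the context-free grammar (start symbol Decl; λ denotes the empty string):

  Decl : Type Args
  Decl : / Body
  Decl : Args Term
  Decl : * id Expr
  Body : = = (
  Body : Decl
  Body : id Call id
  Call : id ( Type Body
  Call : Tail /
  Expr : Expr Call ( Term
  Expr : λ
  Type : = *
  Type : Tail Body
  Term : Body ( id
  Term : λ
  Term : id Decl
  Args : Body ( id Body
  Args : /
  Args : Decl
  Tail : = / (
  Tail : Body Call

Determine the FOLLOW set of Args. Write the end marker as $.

In Decl : Type Args: Args is at the end, add FOLLOW(Decl) = { $, (, *, /, =, id }.
In Decl : Args Term: add FIRST(Term)\{λ} = { *, /, =, id }.
  Since Term is nullable, also add FOLLOW(Decl) = { $, (, *, /, =, id }.
Union: FOLLOW(Args) = { $, (, *, /, =, id }.

{ $, (, *, /, =, id }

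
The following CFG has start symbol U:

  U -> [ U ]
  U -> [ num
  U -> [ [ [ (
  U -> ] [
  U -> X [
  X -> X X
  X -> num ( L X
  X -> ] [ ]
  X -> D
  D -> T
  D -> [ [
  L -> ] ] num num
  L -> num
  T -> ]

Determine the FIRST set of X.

From X -> X X: add FIRST(X) = { [, ], num }.
X -> num ( L X contributes {num}.
X -> ] [ ] contributes {]}.
From X -> D: add FIRST(D) = { [, ] }.
Union: FIRST(X) = { [, ], num }.

{ [, ], num }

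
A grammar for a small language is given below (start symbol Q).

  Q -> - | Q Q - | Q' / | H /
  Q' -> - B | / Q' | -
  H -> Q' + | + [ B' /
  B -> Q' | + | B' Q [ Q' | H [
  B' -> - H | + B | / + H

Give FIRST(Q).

{ +, -, / }

Q -> - contributes {-}.
From Q -> Q Q -: add FIRST(Q) = { +, -, / }.
From Q -> Q' /: add FIRST(Q') = { -, / }.
From Q -> H /: add FIRST(H) = { +, -, / }.
Union: FIRST(Q) = { +, -, / }.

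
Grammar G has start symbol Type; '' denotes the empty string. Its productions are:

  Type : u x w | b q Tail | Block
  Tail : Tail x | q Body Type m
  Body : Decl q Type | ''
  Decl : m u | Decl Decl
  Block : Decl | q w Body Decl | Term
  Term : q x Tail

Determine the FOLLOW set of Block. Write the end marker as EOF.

In Type : Block: Block is at the end, add FOLLOW(Type) = { EOF, b, m, q, u }.
Union: FOLLOW(Block) = { EOF, b, m, q, u }.

{ EOF, b, m, q, u }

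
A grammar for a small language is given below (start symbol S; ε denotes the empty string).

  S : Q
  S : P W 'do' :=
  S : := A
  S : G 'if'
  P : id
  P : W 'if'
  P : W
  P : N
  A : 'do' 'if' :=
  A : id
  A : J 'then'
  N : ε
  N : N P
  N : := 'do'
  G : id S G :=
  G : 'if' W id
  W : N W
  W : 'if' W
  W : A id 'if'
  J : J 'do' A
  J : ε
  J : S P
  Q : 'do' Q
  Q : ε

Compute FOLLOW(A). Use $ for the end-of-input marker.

In S : := A: A is at the end, add FOLLOW(S) = { $, 'do', 'if', 'then', :=, id }.
In W : A id 'if': add FIRST(id 'if') = { id }.
In J : J 'do' A: A is at the end, add FOLLOW(J) = { 'do', 'then' }.
Union: FOLLOW(A) = { $, 'do', 'if', 'then', :=, id }.

{ $, 'do', 'if', 'then', :=, id }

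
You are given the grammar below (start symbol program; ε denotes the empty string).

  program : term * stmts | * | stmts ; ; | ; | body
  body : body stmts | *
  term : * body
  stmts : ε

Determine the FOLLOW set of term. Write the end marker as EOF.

{ * }

In program : term * stmts: add FIRST(* stmts) = { * }.
Union: FOLLOW(term) = { * }.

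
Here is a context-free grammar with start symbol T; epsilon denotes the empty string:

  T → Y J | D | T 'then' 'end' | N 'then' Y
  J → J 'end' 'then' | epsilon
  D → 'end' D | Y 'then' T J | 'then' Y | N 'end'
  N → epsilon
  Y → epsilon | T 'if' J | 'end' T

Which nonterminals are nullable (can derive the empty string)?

{ J, N, T, Y }

Directly nullable (have an epsilon-production): J, N, Y.
T → Y J with every symbol nullable, so T is nullable.
No other nonterminal has a production whose RHS symbols are all nullable.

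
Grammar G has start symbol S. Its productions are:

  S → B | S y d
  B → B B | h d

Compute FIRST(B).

{ h }

From B → B B: add FIRST(B) = { h }.
B → h d contributes {h}.
Union: FIRST(B) = { h }.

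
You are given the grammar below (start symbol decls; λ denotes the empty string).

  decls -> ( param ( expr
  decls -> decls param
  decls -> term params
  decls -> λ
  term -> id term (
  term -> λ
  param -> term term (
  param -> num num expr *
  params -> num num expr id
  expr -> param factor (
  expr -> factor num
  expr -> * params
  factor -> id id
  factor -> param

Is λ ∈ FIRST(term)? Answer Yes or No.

term has an λ-production, so term ⇒ λ.

Yes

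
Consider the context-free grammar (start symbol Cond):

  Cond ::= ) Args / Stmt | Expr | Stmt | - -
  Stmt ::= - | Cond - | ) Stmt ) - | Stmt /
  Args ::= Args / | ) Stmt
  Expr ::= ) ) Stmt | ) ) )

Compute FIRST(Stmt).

Stmt ::= - contributes {-}.
From Stmt ::= Cond -: add FIRST(Cond) = { ), - }.
Stmt ::= ) Stmt ) - contributes {)}.
From Stmt ::= Stmt /: add FIRST(Stmt) = { ), - }.
Union: FIRST(Stmt) = { ), - }.

{ ), - }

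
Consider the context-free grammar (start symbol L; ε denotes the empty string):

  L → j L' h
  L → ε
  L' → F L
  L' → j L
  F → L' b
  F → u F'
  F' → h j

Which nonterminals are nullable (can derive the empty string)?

{ L }

Directly nullable (have an ε-production): L.
No other nonterminal has a production whose RHS symbols are all nullable.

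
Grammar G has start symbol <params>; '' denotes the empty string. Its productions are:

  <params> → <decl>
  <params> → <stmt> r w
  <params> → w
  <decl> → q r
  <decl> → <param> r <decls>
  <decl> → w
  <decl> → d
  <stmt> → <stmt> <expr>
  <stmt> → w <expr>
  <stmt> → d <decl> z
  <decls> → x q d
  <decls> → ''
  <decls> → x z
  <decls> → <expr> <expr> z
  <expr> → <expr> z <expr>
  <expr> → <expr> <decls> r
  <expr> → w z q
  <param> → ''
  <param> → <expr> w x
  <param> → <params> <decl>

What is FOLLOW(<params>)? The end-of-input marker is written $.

<params> is the start symbol, so $ ∈ FOLLOW(<params>).
In <param> → <params> <decl>: add FIRST(<decl>) = { d, q, r, w }.
Union: FOLLOW(<params>) = { $, d, q, r, w }.

{ $, d, q, r, w }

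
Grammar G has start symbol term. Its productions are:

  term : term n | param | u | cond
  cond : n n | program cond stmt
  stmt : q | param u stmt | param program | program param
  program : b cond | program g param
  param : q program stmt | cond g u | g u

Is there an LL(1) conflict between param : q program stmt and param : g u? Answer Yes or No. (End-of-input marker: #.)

No

FIRST(q program stmt) = { q } and FIRST(g u) = { g }.
The FIRST sets are disjoint and neither alternative is nullable — no conflict.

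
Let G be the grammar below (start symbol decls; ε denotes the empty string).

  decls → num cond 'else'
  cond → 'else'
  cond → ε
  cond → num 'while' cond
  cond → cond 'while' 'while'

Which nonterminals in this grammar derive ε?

Directly nullable (have an ε-production): cond.
No other nonterminal has a production whose RHS symbols are all nullable.

{ cond }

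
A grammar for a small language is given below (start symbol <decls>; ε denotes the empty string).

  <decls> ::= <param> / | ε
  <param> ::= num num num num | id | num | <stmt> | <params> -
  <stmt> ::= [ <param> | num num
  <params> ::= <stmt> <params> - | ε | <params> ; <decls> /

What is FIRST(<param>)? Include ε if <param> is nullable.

{ -, ;, [, id, num }

<param> ::= num num num num contributes {num}.
<param> ::= id contributes {id}.
<param> ::= num contributes {num}.
From <param> ::= <stmt>: add FIRST(<stmt>) = { [, num }.
From <param> ::= <params> -: <params> nullable, take FIRST(<params>) ∪ {-} = { -, ;, [, num }.
Union: FIRST(<param>) = { -, ;, [, id, num }.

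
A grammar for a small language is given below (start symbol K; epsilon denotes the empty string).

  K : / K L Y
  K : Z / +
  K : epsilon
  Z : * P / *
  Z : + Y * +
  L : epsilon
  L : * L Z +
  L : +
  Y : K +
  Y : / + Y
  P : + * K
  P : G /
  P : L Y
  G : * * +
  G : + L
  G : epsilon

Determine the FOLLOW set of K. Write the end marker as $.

{ $, *, +, / }

K is the start symbol, so $ ∈ FOLLOW(K).
In K : / K L Y: add FIRST(L Y) = { *, +, / }.
In Y : K +: add FIRST(+) = { + }.
In P : + * K: K is at the end, add FOLLOW(P) = { / }.
Union: FOLLOW(K) = { $, *, +, / }.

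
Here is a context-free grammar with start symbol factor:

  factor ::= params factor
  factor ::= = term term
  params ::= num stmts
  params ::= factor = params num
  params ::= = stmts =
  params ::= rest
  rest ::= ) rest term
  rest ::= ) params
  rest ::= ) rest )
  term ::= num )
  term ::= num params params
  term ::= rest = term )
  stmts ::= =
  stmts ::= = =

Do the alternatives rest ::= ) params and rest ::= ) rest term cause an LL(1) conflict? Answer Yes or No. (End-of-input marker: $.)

Yes

FIRST() params) = { ) } and FIRST() rest term) = { ) }.
Both contain ), so the two alternatives are not disjoint — LL(1) conflict.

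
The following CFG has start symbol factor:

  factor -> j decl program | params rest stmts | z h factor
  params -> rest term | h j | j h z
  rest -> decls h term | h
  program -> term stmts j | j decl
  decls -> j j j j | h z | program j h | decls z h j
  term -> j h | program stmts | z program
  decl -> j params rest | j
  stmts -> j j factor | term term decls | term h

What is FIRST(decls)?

decls -> j j j j contributes {j}.
decls -> h z contributes {h}.
From decls -> program j h: add FIRST(program) = { j, z }.
From decls -> decls z h j: add FIRST(decls) = { h, j, z }.
Union: FIRST(decls) = { h, j, z }.

{ h, j, z }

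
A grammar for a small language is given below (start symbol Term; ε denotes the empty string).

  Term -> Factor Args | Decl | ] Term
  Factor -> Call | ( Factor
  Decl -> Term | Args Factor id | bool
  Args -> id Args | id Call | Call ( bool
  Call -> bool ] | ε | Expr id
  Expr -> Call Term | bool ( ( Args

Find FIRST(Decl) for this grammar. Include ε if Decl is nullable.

From Decl -> Term: add FIRST(Term) = { (, ], bool, id }.
From Decl -> Args Factor id: add FIRST(Args) = { (, ], bool, id }.
Decl -> bool contributes {bool}.
Union: FIRST(Decl) = { (, ], bool, id }.

{ (, ], bool, id }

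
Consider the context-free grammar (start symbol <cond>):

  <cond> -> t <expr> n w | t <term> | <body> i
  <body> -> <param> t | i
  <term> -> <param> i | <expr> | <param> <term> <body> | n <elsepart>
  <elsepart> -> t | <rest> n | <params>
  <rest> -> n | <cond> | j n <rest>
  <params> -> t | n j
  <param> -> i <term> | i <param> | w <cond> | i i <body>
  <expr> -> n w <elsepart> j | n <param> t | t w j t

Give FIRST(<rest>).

{ i, j, n, t, w }

<rest> -> n contributes {n}.
From <rest> -> <cond>: add FIRST(<cond>) = { i, t, w }.
<rest> -> j n <rest> contributes {j}.
Union: FIRST(<rest>) = { i, j, n, t, w }.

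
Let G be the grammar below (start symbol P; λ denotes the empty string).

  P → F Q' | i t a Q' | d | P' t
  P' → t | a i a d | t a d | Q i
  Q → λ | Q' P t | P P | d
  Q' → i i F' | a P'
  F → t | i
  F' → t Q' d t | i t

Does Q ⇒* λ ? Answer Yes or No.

Yes

Q has an λ-production, so Q ⇒ λ.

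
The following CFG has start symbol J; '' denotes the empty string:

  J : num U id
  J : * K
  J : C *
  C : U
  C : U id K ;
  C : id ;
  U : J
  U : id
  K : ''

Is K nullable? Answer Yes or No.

Yes

K has an ''-production, so K ⇒ ''.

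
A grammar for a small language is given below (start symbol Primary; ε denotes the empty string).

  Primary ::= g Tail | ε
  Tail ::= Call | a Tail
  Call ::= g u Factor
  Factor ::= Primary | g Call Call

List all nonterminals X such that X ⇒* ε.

Directly nullable (have an ε-production): Primary.
Factor ::= Primary with every symbol nullable, so Factor is nullable.
No other nonterminal has a production whose RHS symbols are all nullable.

{ Factor, Primary }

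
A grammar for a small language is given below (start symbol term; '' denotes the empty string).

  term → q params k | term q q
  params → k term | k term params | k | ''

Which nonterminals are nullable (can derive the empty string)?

{ params }

Directly nullable (have an ''-production): params.
No other nonterminal has a production whose RHS symbols are all nullable.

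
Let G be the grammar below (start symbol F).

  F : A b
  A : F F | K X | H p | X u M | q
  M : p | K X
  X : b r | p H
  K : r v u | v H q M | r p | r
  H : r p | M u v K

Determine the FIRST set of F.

{ b, p, q, r, v }

From F : A b: add FIRST(A) = { b, p, q, r, v }.
Union: FIRST(F) = { b, p, q, r, v }.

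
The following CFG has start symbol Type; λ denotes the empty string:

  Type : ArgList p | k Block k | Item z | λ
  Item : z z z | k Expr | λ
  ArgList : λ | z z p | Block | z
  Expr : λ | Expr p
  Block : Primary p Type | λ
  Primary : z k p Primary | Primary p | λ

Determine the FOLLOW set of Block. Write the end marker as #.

In Type : k Block k: add FIRST(k) = { k }.
In ArgList : Block: Block is at the end, add FOLLOW(ArgList) = { p }.
Union: FOLLOW(Block) = { k, p }.

{ k, p }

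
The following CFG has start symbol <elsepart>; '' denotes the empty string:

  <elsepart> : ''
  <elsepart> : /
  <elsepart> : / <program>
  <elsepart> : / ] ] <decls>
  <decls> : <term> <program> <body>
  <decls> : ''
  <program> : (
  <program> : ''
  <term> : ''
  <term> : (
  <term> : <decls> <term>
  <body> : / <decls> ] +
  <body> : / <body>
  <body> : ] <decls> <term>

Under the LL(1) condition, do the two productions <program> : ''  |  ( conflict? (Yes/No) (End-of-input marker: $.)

No

FIRST('') = { '' } and FIRST(() = { ( }.
The first is nullable but FOLLOW(<program>) = { $, /, ] } is disjoint from FIRST of the second.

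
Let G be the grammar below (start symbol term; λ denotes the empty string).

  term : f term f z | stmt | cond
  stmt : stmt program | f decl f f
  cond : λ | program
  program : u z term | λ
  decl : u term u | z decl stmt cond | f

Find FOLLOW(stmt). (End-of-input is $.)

In term : stmt: stmt is at the end, add FOLLOW(term) = { $, f, u }.
In stmt : stmt program: add FIRST(program)\{λ} = { u }.
  Since program is nullable, also add FOLLOW(stmt) = { $, f, u }.
In decl : z decl stmt cond: add FIRST(cond)\{λ} = { u }.
  Since cond is nullable, also add FOLLOW(decl) = { f }.
Union: FOLLOW(stmt) = { $, f, u }.

{ $, f, u }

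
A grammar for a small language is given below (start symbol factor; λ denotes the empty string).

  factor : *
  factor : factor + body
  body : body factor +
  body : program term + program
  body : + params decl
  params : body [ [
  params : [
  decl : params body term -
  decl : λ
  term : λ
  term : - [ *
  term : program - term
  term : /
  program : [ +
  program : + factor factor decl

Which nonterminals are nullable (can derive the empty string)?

Directly nullable (have an λ-production): decl, term.
No other nonterminal has a production whose RHS symbols are all nullable.

{ decl, term }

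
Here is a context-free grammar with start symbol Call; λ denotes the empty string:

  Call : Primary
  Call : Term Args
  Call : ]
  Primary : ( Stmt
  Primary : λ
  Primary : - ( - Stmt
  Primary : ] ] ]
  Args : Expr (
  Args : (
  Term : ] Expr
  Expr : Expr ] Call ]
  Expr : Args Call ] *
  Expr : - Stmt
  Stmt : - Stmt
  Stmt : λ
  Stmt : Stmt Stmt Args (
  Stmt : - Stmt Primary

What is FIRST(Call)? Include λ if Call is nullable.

From Call : Primary: add FIRST(Primary) = { (, -, ], λ } (including λ since Primary is nullable).
From Call : Term Args: add FIRST(Term) = { ] }.
Call : ] contributes {]}.
Union: FIRST(Call) = { (, -, ], λ }.

{ (, -, ], λ }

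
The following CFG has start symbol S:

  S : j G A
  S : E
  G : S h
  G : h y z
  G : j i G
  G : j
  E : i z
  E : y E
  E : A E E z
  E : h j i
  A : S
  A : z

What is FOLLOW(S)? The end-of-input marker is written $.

{ $, h, i, j, y, z }

S is the start symbol, so $ ∈ FOLLOW(S).
In G : S h: add FIRST(h) = { h }.
In A : S: S is at the end, add FOLLOW(A) = { $, h, i, j, y, z }.
Union: FOLLOW(S) = { $, h, i, j, y, z }.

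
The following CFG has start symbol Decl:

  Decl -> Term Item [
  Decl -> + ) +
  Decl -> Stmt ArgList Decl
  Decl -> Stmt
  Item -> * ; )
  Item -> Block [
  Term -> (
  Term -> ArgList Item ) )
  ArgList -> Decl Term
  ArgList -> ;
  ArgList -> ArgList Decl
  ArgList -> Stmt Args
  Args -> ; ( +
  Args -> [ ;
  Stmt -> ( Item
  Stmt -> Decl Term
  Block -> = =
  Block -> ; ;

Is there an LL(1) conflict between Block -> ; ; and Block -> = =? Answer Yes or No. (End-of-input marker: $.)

FIRST(; ;) = { ; } and FIRST(= =) = { = }.
The FIRST sets are disjoint and neither alternative is nullable — no conflict.

No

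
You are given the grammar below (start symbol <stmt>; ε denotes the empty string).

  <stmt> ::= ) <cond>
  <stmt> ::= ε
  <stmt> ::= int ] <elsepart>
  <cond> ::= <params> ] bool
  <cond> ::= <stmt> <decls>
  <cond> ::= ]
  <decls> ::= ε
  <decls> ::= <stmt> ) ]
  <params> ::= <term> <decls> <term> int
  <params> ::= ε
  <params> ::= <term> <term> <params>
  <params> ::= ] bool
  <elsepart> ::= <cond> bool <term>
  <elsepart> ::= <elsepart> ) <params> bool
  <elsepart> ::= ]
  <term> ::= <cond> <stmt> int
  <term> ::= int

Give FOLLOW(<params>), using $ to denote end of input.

{ ], bool }

In <cond> ::= <params> ] bool: add FIRST(] bool) = { ] }.
In <params> ::= <term> <term> <params>: <params> is at the end, add FOLLOW(<params>) = { ], bool }.
In <elsepart> ::= <elsepart> ) <params> bool: add FIRST(bool) = { bool }.
Union: FOLLOW(<params>) = { ], bool }.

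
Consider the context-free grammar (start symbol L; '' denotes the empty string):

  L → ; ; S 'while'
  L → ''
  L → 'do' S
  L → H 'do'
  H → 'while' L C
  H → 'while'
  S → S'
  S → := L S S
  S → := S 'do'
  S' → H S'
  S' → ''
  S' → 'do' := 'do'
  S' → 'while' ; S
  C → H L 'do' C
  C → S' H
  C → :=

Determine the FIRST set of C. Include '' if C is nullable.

{ 'do', 'while', := }

From C → H L 'do' C: add FIRST(H) = { 'while' }.
From C → S' H: S' nullable, take FIRST(S') ∪ FIRST(H) = { 'do', 'while' }.
C → := contributes {:=}.
Union: FIRST(C) = { 'do', 'while', := }.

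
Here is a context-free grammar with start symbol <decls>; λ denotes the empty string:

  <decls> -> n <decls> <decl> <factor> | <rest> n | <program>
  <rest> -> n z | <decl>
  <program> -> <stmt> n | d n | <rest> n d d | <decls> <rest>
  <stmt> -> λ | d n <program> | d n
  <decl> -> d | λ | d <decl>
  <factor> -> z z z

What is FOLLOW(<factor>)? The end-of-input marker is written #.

{ #, d, n, z }

In <decls> -> n <decls> <decl> <factor>: <factor> is at the end, add FOLLOW(<decls>) = { #, d, n, z }.
Union: FOLLOW(<factor>) = { #, d, n, z }.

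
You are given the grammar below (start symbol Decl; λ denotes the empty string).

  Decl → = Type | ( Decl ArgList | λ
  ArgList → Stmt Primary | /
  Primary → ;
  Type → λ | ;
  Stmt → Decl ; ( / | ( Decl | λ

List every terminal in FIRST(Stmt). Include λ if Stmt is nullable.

From Stmt → Decl ; ( /: Decl nullable, take FIRST(Decl) ∪ {;} = { (, ;, = }.
Stmt → ( Decl contributes {(}.
Stmt → λ contributes λ.
Union: FIRST(Stmt) = { (, ;, =, λ }.

{ (, ;, =, λ }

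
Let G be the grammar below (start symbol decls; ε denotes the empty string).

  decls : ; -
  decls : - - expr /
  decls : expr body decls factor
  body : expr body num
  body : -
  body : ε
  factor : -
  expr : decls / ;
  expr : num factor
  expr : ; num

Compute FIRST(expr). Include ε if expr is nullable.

From expr : decls / ;: add FIRST(decls) = { -, ;, num }.
expr : num factor contributes {num}.
expr : ; num contributes {;}.
Union: FIRST(expr) = { -, ;, num }.

{ -, ;, num }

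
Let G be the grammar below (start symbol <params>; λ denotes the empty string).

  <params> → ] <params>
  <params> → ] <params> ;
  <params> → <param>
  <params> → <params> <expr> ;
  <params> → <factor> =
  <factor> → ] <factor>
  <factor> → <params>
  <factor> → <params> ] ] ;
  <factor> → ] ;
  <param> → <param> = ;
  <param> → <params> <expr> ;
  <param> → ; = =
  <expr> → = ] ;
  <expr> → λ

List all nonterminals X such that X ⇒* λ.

{ <expr> }

Directly nullable (have an λ-production): <expr>.
No other nonterminal has a production whose RHS symbols are all nullable.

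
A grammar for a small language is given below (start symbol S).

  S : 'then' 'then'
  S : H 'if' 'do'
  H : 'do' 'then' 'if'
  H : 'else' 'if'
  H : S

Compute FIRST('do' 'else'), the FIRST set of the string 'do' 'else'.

'do' is a terminal; add {'do'} and stop.

{ 'do' }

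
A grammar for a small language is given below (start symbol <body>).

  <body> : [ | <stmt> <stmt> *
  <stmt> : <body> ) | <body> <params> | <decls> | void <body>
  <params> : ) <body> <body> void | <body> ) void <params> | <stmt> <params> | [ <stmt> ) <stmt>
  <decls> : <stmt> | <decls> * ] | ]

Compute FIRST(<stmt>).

From <stmt> : <body> ): add FIRST(<body>) = { [, ], void }.
From <stmt> : <body> <params>: add FIRST(<body>) = { [, ], void }.
From <stmt> : <decls>: add FIRST(<decls>) = { [, ], void }.
<stmt> : void <body> contributes {void}.
Union: FIRST(<stmt>) = { [, ], void }.

{ [, ], void }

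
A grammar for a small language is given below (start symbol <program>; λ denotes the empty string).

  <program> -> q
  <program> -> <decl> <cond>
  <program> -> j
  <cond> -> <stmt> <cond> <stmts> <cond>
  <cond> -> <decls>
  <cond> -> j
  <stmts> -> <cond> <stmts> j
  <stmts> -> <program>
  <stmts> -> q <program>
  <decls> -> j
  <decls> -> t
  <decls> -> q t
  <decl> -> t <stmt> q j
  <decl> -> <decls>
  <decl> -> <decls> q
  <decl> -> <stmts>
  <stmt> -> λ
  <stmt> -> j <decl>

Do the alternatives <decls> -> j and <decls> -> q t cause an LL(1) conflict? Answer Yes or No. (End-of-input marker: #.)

FIRST(j) = { j } and FIRST(q t) = { q }.
The FIRST sets are disjoint and neither alternative is nullable — no conflict.

No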